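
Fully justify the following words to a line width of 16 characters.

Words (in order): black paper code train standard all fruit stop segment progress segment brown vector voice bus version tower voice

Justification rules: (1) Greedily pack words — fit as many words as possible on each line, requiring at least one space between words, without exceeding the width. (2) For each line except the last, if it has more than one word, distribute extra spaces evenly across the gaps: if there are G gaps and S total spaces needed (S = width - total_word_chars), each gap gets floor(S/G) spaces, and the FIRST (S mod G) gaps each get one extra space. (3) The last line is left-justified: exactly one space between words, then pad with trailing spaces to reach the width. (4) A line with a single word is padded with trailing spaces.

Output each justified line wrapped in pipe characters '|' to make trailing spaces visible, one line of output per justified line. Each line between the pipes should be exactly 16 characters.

Line 1: ['black', 'paper', 'code'] (min_width=16, slack=0)
Line 2: ['train', 'standard'] (min_width=14, slack=2)
Line 3: ['all', 'fruit', 'stop'] (min_width=14, slack=2)
Line 4: ['segment', 'progress'] (min_width=16, slack=0)
Line 5: ['segment', 'brown'] (min_width=13, slack=3)
Line 6: ['vector', 'voice', 'bus'] (min_width=16, slack=0)
Line 7: ['version', 'tower'] (min_width=13, slack=3)
Line 8: ['voice'] (min_width=5, slack=11)

Answer: |black paper code|
|train   standard|
|all  fruit  stop|
|segment progress|
|segment    brown|
|vector voice bus|
|version    tower|
|voice           |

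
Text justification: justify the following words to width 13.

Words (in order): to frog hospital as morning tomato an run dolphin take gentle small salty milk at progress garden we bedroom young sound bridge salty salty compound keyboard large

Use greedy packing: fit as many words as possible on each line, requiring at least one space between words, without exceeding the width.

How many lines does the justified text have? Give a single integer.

Line 1: ['to', 'frog'] (min_width=7, slack=6)
Line 2: ['hospital', 'as'] (min_width=11, slack=2)
Line 3: ['morning'] (min_width=7, slack=6)
Line 4: ['tomato', 'an', 'run'] (min_width=13, slack=0)
Line 5: ['dolphin', 'take'] (min_width=12, slack=1)
Line 6: ['gentle', 'small'] (min_width=12, slack=1)
Line 7: ['salty', 'milk', 'at'] (min_width=13, slack=0)
Line 8: ['progress'] (min_width=8, slack=5)
Line 9: ['garden', 'we'] (min_width=9, slack=4)
Line 10: ['bedroom', 'young'] (min_width=13, slack=0)
Line 11: ['sound', 'bridge'] (min_width=12, slack=1)
Line 12: ['salty', 'salty'] (min_width=11, slack=2)
Line 13: ['compound'] (min_width=8, slack=5)
Line 14: ['keyboard'] (min_width=8, slack=5)
Line 15: ['large'] (min_width=5, slack=8)
Total lines: 15

Answer: 15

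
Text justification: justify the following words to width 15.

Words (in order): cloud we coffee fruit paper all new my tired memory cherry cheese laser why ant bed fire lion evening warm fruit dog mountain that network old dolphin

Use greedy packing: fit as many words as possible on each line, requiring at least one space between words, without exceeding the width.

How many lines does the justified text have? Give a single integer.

Answer: 12

Derivation:
Line 1: ['cloud', 'we', 'coffee'] (min_width=15, slack=0)
Line 2: ['fruit', 'paper', 'all'] (min_width=15, slack=0)
Line 3: ['new', 'my', 'tired'] (min_width=12, slack=3)
Line 4: ['memory', 'cherry'] (min_width=13, slack=2)
Line 5: ['cheese', 'laser'] (min_width=12, slack=3)
Line 6: ['why', 'ant', 'bed'] (min_width=11, slack=4)
Line 7: ['fire', 'lion'] (min_width=9, slack=6)
Line 8: ['evening', 'warm'] (min_width=12, slack=3)
Line 9: ['fruit', 'dog'] (min_width=9, slack=6)
Line 10: ['mountain', 'that'] (min_width=13, slack=2)
Line 11: ['network', 'old'] (min_width=11, slack=4)
Line 12: ['dolphin'] (min_width=7, slack=8)
Total lines: 12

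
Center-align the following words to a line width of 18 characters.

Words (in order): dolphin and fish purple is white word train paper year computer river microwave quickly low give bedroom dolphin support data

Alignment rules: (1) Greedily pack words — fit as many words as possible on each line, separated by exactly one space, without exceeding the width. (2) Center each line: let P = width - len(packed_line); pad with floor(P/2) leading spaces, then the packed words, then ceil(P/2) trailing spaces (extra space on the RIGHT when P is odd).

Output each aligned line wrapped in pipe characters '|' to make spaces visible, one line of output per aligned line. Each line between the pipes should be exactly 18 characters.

Answer: | dolphin and fish |
| purple is white  |
| word train paper |
|  year computer   |
| river microwave  |
| quickly low give |
| bedroom dolphin  |
|   support data   |

Derivation:
Line 1: ['dolphin', 'and', 'fish'] (min_width=16, slack=2)
Line 2: ['purple', 'is', 'white'] (min_width=15, slack=3)
Line 3: ['word', 'train', 'paper'] (min_width=16, slack=2)
Line 4: ['year', 'computer'] (min_width=13, slack=5)
Line 5: ['river', 'microwave'] (min_width=15, slack=3)
Line 6: ['quickly', 'low', 'give'] (min_width=16, slack=2)
Line 7: ['bedroom', 'dolphin'] (min_width=15, slack=3)
Line 8: ['support', 'data'] (min_width=12, slack=6)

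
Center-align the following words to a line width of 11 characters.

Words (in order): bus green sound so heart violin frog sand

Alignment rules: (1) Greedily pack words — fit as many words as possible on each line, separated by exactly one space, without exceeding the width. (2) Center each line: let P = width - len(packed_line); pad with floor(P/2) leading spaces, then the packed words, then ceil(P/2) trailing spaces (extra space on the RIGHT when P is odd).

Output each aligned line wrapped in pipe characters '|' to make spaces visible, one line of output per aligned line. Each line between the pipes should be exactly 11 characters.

Line 1: ['bus', 'green'] (min_width=9, slack=2)
Line 2: ['sound', 'so'] (min_width=8, slack=3)
Line 3: ['heart'] (min_width=5, slack=6)
Line 4: ['violin', 'frog'] (min_width=11, slack=0)
Line 5: ['sand'] (min_width=4, slack=7)

Answer: | bus green |
| sound so  |
|   heart   |
|violin frog|
|   sand    |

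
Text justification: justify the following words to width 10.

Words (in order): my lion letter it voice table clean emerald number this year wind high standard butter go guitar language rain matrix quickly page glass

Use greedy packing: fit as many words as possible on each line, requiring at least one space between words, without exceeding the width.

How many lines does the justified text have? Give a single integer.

Answer: 17

Derivation:
Line 1: ['my', 'lion'] (min_width=7, slack=3)
Line 2: ['letter', 'it'] (min_width=9, slack=1)
Line 3: ['voice'] (min_width=5, slack=5)
Line 4: ['table'] (min_width=5, slack=5)
Line 5: ['clean'] (min_width=5, slack=5)
Line 6: ['emerald'] (min_width=7, slack=3)
Line 7: ['number'] (min_width=6, slack=4)
Line 8: ['this', 'year'] (min_width=9, slack=1)
Line 9: ['wind', 'high'] (min_width=9, slack=1)
Line 10: ['standard'] (min_width=8, slack=2)
Line 11: ['butter', 'go'] (min_width=9, slack=1)
Line 12: ['guitar'] (min_width=6, slack=4)
Line 13: ['language'] (min_width=8, slack=2)
Line 14: ['rain'] (min_width=4, slack=6)
Line 15: ['matrix'] (min_width=6, slack=4)
Line 16: ['quickly'] (min_width=7, slack=3)
Line 17: ['page', 'glass'] (min_width=10, slack=0)
Total lines: 17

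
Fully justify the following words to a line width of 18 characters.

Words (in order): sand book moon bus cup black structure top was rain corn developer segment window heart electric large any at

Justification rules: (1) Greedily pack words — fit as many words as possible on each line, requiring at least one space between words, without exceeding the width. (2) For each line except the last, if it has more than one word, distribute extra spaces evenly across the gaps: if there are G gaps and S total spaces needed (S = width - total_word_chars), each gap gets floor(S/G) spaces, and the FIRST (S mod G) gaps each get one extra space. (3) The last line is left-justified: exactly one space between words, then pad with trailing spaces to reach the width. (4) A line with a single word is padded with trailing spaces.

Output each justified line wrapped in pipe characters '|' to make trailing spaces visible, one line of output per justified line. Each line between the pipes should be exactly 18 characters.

Answer: |sand book moon bus|
|cup          black|
|structure  top was|
|rain          corn|
|developer  segment|
|window       heart|
|electric large any|
|at                |

Derivation:
Line 1: ['sand', 'book', 'moon', 'bus'] (min_width=18, slack=0)
Line 2: ['cup', 'black'] (min_width=9, slack=9)
Line 3: ['structure', 'top', 'was'] (min_width=17, slack=1)
Line 4: ['rain', 'corn'] (min_width=9, slack=9)
Line 5: ['developer', 'segment'] (min_width=17, slack=1)
Line 6: ['window', 'heart'] (min_width=12, slack=6)
Line 7: ['electric', 'large', 'any'] (min_width=18, slack=0)
Line 8: ['at'] (min_width=2, slack=16)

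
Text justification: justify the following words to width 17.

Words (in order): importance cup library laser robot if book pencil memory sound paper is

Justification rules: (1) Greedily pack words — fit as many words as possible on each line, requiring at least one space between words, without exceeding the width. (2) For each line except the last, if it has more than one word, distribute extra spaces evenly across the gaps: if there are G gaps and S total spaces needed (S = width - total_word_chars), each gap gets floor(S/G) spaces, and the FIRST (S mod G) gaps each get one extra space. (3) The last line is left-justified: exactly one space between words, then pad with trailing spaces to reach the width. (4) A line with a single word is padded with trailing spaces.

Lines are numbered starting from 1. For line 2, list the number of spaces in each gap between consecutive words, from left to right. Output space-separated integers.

Answer: 5

Derivation:
Line 1: ['importance', 'cup'] (min_width=14, slack=3)
Line 2: ['library', 'laser'] (min_width=13, slack=4)
Line 3: ['robot', 'if', 'book'] (min_width=13, slack=4)
Line 4: ['pencil', 'memory'] (min_width=13, slack=4)
Line 5: ['sound', 'paper', 'is'] (min_width=14, slack=3)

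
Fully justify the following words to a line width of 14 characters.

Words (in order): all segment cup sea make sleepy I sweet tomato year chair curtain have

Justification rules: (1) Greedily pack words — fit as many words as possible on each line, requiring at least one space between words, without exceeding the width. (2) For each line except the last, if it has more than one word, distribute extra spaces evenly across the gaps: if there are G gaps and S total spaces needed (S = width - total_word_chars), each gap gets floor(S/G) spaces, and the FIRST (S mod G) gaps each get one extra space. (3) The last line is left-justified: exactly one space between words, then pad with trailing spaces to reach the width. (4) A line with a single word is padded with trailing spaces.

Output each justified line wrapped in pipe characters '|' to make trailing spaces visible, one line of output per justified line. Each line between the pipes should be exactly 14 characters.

Answer: |all    segment|
|cup  sea  make|
|sleepy I sweet|
|tomato    year|
|chair  curtain|
|have          |

Derivation:
Line 1: ['all', 'segment'] (min_width=11, slack=3)
Line 2: ['cup', 'sea', 'make'] (min_width=12, slack=2)
Line 3: ['sleepy', 'I', 'sweet'] (min_width=14, slack=0)
Line 4: ['tomato', 'year'] (min_width=11, slack=3)
Line 5: ['chair', 'curtain'] (min_width=13, slack=1)
Line 6: ['have'] (min_width=4, slack=10)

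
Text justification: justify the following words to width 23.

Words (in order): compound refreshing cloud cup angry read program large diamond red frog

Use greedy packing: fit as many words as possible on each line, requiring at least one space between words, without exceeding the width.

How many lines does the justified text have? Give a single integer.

Answer: 4

Derivation:
Line 1: ['compound', 'refreshing'] (min_width=19, slack=4)
Line 2: ['cloud', 'cup', 'angry', 'read'] (min_width=20, slack=3)
Line 3: ['program', 'large', 'diamond'] (min_width=21, slack=2)
Line 4: ['red', 'frog'] (min_width=8, slack=15)
Total lines: 4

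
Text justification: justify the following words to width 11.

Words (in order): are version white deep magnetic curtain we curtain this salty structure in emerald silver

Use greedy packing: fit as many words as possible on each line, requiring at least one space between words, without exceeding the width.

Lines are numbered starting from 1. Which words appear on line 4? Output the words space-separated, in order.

Answer: curtain we

Derivation:
Line 1: ['are', 'version'] (min_width=11, slack=0)
Line 2: ['white', 'deep'] (min_width=10, slack=1)
Line 3: ['magnetic'] (min_width=8, slack=3)
Line 4: ['curtain', 'we'] (min_width=10, slack=1)
Line 5: ['curtain'] (min_width=7, slack=4)
Line 6: ['this', 'salty'] (min_width=10, slack=1)
Line 7: ['structure'] (min_width=9, slack=2)
Line 8: ['in', 'emerald'] (min_width=10, slack=1)
Line 9: ['silver'] (min_width=6, slack=5)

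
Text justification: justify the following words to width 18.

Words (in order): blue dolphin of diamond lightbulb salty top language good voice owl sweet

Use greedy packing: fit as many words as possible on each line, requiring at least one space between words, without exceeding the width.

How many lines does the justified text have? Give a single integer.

Answer: 5

Derivation:
Line 1: ['blue', 'dolphin', 'of'] (min_width=15, slack=3)
Line 2: ['diamond', 'lightbulb'] (min_width=17, slack=1)
Line 3: ['salty', 'top', 'language'] (min_width=18, slack=0)
Line 4: ['good', 'voice', 'owl'] (min_width=14, slack=4)
Line 5: ['sweet'] (min_width=5, slack=13)
Total lines: 5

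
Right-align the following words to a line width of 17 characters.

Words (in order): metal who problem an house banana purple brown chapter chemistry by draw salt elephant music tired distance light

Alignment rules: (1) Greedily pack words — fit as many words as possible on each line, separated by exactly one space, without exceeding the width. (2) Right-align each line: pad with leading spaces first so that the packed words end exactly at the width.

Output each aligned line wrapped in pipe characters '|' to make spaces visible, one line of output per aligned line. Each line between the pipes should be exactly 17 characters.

Line 1: ['metal', 'who', 'problem'] (min_width=17, slack=0)
Line 2: ['an', 'house', 'banana'] (min_width=15, slack=2)
Line 3: ['purple', 'brown'] (min_width=12, slack=5)
Line 4: ['chapter', 'chemistry'] (min_width=17, slack=0)
Line 5: ['by', 'draw', 'salt'] (min_width=12, slack=5)
Line 6: ['elephant', 'music'] (min_width=14, slack=3)
Line 7: ['tired', 'distance'] (min_width=14, slack=3)
Line 8: ['light'] (min_width=5, slack=12)

Answer: |metal who problem|
|  an house banana|
|     purple brown|
|chapter chemistry|
|     by draw salt|
|   elephant music|
|   tired distance|
|            light|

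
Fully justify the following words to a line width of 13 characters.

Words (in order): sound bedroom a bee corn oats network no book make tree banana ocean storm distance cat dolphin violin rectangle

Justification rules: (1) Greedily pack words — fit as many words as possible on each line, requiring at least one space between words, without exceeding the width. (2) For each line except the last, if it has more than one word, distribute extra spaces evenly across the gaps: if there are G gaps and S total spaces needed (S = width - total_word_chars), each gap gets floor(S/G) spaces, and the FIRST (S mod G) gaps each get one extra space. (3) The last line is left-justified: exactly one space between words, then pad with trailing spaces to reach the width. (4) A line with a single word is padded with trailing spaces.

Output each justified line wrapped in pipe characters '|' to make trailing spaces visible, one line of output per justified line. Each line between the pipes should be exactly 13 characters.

Line 1: ['sound', 'bedroom'] (min_width=13, slack=0)
Line 2: ['a', 'bee', 'corn'] (min_width=10, slack=3)
Line 3: ['oats', 'network'] (min_width=12, slack=1)
Line 4: ['no', 'book', 'make'] (min_width=12, slack=1)
Line 5: ['tree', 'banana'] (min_width=11, slack=2)
Line 6: ['ocean', 'storm'] (min_width=11, slack=2)
Line 7: ['distance', 'cat'] (min_width=12, slack=1)
Line 8: ['dolphin'] (min_width=7, slack=6)
Line 9: ['violin'] (min_width=6, slack=7)
Line 10: ['rectangle'] (min_width=9, slack=4)

Answer: |sound bedroom|
|a   bee  corn|
|oats  network|
|no  book make|
|tree   banana|
|ocean   storm|
|distance  cat|
|dolphin      |
|violin       |
|rectangle    |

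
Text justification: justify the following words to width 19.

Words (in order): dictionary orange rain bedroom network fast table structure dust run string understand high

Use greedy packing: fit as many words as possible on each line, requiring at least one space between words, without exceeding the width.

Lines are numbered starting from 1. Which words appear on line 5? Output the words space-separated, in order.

Answer: string understand

Derivation:
Line 1: ['dictionary', 'orange'] (min_width=17, slack=2)
Line 2: ['rain', 'bedroom'] (min_width=12, slack=7)
Line 3: ['network', 'fast', 'table'] (min_width=18, slack=1)
Line 4: ['structure', 'dust', 'run'] (min_width=18, slack=1)
Line 5: ['string', 'understand'] (min_width=17, slack=2)
Line 6: ['high'] (min_width=4, slack=15)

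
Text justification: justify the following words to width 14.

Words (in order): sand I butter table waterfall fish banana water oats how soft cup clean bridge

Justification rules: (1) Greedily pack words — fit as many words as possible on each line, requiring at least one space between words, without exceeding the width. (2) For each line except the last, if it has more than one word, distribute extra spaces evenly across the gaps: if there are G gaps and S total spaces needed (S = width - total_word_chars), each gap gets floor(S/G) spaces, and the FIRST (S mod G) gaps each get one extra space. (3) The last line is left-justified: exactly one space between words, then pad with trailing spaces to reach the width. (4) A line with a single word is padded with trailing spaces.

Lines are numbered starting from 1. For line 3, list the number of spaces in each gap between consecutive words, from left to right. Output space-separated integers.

Answer: 1

Derivation:
Line 1: ['sand', 'I', 'butter'] (min_width=13, slack=1)
Line 2: ['table'] (min_width=5, slack=9)
Line 3: ['waterfall', 'fish'] (min_width=14, slack=0)
Line 4: ['banana', 'water'] (min_width=12, slack=2)
Line 5: ['oats', 'how', 'soft'] (min_width=13, slack=1)
Line 6: ['cup', 'clean'] (min_width=9, slack=5)
Line 7: ['bridge'] (min_width=6, slack=8)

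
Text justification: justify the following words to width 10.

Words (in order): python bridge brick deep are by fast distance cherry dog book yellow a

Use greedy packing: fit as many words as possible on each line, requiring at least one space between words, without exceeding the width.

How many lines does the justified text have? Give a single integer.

Line 1: ['python'] (min_width=6, slack=4)
Line 2: ['bridge'] (min_width=6, slack=4)
Line 3: ['brick', 'deep'] (min_width=10, slack=0)
Line 4: ['are', 'by'] (min_width=6, slack=4)
Line 5: ['fast'] (min_width=4, slack=6)
Line 6: ['distance'] (min_width=8, slack=2)
Line 7: ['cherry', 'dog'] (min_width=10, slack=0)
Line 8: ['book'] (min_width=4, slack=6)
Line 9: ['yellow', 'a'] (min_width=8, slack=2)
Total lines: 9

Answer: 9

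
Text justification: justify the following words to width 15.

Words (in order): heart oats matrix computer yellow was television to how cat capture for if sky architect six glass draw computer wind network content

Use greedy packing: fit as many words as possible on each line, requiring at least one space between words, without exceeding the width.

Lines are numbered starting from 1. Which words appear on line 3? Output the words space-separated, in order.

Answer: yellow was

Derivation:
Line 1: ['heart', 'oats'] (min_width=10, slack=5)
Line 2: ['matrix', 'computer'] (min_width=15, slack=0)
Line 3: ['yellow', 'was'] (min_width=10, slack=5)
Line 4: ['television', 'to'] (min_width=13, slack=2)
Line 5: ['how', 'cat', 'capture'] (min_width=15, slack=0)
Line 6: ['for', 'if', 'sky'] (min_width=10, slack=5)
Line 7: ['architect', 'six'] (min_width=13, slack=2)
Line 8: ['glass', 'draw'] (min_width=10, slack=5)
Line 9: ['computer', 'wind'] (min_width=13, slack=2)
Line 10: ['network', 'content'] (min_width=15, slack=0)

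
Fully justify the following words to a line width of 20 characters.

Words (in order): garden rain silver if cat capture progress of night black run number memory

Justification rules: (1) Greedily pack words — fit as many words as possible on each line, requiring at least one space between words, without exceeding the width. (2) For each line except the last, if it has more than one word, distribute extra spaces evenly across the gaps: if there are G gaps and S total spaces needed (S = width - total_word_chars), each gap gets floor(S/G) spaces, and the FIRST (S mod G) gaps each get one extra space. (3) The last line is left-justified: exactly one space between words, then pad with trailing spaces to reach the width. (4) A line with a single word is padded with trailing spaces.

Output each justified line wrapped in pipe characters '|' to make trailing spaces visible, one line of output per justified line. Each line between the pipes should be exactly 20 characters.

Line 1: ['garden', 'rain', 'silver'] (min_width=18, slack=2)
Line 2: ['if', 'cat', 'capture'] (min_width=14, slack=6)
Line 3: ['progress', 'of', 'night'] (min_width=17, slack=3)
Line 4: ['black', 'run', 'number'] (min_width=16, slack=4)
Line 5: ['memory'] (min_width=6, slack=14)

Answer: |garden  rain  silver|
|if    cat    capture|
|progress   of  night|
|black   run   number|
|memory              |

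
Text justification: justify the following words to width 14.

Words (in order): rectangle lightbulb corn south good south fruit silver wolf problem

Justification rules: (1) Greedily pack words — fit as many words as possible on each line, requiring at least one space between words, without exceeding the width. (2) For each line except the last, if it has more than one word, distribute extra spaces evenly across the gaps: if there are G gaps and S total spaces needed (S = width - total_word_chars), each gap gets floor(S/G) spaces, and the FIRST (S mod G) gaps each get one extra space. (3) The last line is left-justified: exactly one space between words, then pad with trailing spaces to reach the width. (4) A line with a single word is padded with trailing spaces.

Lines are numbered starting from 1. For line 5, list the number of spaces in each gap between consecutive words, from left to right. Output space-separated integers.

Answer: 4

Derivation:
Line 1: ['rectangle'] (min_width=9, slack=5)
Line 2: ['lightbulb', 'corn'] (min_width=14, slack=0)
Line 3: ['south', 'good'] (min_width=10, slack=4)
Line 4: ['south', 'fruit'] (min_width=11, slack=3)
Line 5: ['silver', 'wolf'] (min_width=11, slack=3)
Line 6: ['problem'] (min_width=7, slack=7)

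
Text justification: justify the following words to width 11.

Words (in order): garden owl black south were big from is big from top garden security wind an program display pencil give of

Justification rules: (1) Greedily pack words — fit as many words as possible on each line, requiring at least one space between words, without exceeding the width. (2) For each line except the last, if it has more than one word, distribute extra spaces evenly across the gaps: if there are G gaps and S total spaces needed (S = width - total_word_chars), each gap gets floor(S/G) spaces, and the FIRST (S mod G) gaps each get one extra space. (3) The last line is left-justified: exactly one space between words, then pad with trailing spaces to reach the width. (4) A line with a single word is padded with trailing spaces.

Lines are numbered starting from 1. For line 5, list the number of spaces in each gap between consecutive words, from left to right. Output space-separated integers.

Answer: 4

Derivation:
Line 1: ['garden', 'owl'] (min_width=10, slack=1)
Line 2: ['black', 'south'] (min_width=11, slack=0)
Line 3: ['were', 'big'] (min_width=8, slack=3)
Line 4: ['from', 'is', 'big'] (min_width=11, slack=0)
Line 5: ['from', 'top'] (min_width=8, slack=3)
Line 6: ['garden'] (min_width=6, slack=5)
Line 7: ['security'] (min_width=8, slack=3)
Line 8: ['wind', 'an'] (min_width=7, slack=4)
Line 9: ['program'] (min_width=7, slack=4)
Line 10: ['display'] (min_width=7, slack=4)
Line 11: ['pencil', 'give'] (min_width=11, slack=0)
Line 12: ['of'] (min_width=2, slack=9)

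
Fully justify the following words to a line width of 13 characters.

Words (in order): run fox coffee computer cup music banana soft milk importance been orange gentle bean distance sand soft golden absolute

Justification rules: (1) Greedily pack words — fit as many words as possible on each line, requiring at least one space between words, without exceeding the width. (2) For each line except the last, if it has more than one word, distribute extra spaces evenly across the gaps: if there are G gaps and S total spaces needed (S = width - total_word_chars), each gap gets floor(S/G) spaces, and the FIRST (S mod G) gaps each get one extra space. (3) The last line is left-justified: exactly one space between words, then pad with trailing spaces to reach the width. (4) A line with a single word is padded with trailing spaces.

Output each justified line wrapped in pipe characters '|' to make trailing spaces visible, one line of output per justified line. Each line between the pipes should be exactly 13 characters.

Answer: |run       fox|
|coffee       |
|computer  cup|
|music  banana|
|soft     milk|
|importance   |
|been   orange|
|gentle   bean|
|distance sand|
|soft   golden|
|absolute     |

Derivation:
Line 1: ['run', 'fox'] (min_width=7, slack=6)
Line 2: ['coffee'] (min_width=6, slack=7)
Line 3: ['computer', 'cup'] (min_width=12, slack=1)
Line 4: ['music', 'banana'] (min_width=12, slack=1)
Line 5: ['soft', 'milk'] (min_width=9, slack=4)
Line 6: ['importance'] (min_width=10, slack=3)
Line 7: ['been', 'orange'] (min_width=11, slack=2)
Line 8: ['gentle', 'bean'] (min_width=11, slack=2)
Line 9: ['distance', 'sand'] (min_width=13, slack=0)
Line 10: ['soft', 'golden'] (min_width=11, slack=2)
Line 11: ['absolute'] (min_width=8, slack=5)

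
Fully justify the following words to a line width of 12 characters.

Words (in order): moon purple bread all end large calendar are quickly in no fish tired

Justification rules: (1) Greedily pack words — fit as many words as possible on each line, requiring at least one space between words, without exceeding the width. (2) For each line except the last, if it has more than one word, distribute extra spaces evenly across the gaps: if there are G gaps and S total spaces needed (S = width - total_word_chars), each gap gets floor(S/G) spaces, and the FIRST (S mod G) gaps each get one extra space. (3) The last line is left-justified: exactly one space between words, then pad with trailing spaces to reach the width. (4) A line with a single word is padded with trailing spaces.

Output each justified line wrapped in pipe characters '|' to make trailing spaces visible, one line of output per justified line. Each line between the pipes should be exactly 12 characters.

Answer: |moon  purple|
|bread    all|
|end    large|
|calendar are|
|quickly   in|
|no      fish|
|tired       |

Derivation:
Line 1: ['moon', 'purple'] (min_width=11, slack=1)
Line 2: ['bread', 'all'] (min_width=9, slack=3)
Line 3: ['end', 'large'] (min_width=9, slack=3)
Line 4: ['calendar', 'are'] (min_width=12, slack=0)
Line 5: ['quickly', 'in'] (min_width=10, slack=2)
Line 6: ['no', 'fish'] (min_width=7, slack=5)
Line 7: ['tired'] (min_width=5, slack=7)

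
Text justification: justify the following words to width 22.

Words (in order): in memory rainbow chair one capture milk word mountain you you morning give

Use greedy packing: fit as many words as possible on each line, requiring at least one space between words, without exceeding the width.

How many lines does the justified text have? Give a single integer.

Answer: 4

Derivation:
Line 1: ['in', 'memory', 'rainbow'] (min_width=17, slack=5)
Line 2: ['chair', 'one', 'capture', 'milk'] (min_width=22, slack=0)
Line 3: ['word', 'mountain', 'you', 'you'] (min_width=21, slack=1)
Line 4: ['morning', 'give'] (min_width=12, slack=10)
Total lines: 4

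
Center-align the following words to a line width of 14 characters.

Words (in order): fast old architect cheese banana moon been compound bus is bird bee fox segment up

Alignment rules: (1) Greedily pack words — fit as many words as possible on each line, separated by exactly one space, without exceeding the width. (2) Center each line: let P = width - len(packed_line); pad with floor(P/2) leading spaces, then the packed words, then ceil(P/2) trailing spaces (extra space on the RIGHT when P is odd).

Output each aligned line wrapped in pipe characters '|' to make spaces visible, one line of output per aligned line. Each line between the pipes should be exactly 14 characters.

Answer: |   fast old   |
|  architect   |
|cheese banana |
|  moon been   |
| compound bus |
| is bird bee  |
|fox segment up|

Derivation:
Line 1: ['fast', 'old'] (min_width=8, slack=6)
Line 2: ['architect'] (min_width=9, slack=5)
Line 3: ['cheese', 'banana'] (min_width=13, slack=1)
Line 4: ['moon', 'been'] (min_width=9, slack=5)
Line 5: ['compound', 'bus'] (min_width=12, slack=2)
Line 6: ['is', 'bird', 'bee'] (min_width=11, slack=3)
Line 7: ['fox', 'segment', 'up'] (min_width=14, slack=0)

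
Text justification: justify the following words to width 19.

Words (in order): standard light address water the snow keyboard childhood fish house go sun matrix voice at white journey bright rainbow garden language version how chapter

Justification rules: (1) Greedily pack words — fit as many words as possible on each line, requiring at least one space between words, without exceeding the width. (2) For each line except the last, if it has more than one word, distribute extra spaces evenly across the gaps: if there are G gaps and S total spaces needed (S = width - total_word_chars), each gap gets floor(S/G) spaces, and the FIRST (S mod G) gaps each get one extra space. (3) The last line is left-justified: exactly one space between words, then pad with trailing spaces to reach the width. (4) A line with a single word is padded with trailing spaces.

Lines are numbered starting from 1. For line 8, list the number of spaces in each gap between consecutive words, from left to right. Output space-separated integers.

Answer: 6

Derivation:
Line 1: ['standard', 'light'] (min_width=14, slack=5)
Line 2: ['address', 'water', 'the'] (min_width=17, slack=2)
Line 3: ['snow', 'keyboard'] (min_width=13, slack=6)
Line 4: ['childhood', 'fish'] (min_width=14, slack=5)
Line 5: ['house', 'go', 'sun', 'matrix'] (min_width=19, slack=0)
Line 6: ['voice', 'at', 'white'] (min_width=14, slack=5)
Line 7: ['journey', 'bright'] (min_width=14, slack=5)
Line 8: ['rainbow', 'garden'] (min_width=14, slack=5)
Line 9: ['language', 'version'] (min_width=16, slack=3)
Line 10: ['how', 'chapter'] (min_width=11, slack=8)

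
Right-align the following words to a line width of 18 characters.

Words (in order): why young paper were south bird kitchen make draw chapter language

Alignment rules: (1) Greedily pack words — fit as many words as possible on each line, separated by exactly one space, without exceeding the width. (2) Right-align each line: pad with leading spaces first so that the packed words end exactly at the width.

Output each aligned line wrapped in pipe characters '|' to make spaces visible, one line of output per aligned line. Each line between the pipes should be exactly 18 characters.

Answer: |   why young paper|
|   were south bird|
| kitchen make draw|
|  chapter language|

Derivation:
Line 1: ['why', 'young', 'paper'] (min_width=15, slack=3)
Line 2: ['were', 'south', 'bird'] (min_width=15, slack=3)
Line 3: ['kitchen', 'make', 'draw'] (min_width=17, slack=1)
Line 4: ['chapter', 'language'] (min_width=16, slack=2)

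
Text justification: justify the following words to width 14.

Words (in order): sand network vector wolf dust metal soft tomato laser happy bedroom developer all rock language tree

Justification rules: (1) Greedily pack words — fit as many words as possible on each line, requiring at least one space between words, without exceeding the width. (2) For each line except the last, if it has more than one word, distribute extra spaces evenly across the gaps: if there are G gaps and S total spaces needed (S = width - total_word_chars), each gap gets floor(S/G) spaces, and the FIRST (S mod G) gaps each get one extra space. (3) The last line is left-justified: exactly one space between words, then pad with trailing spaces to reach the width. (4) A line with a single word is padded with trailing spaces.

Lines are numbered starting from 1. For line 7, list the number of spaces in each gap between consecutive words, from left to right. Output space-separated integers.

Answer: 2

Derivation:
Line 1: ['sand', 'network'] (min_width=12, slack=2)
Line 2: ['vector', 'wolf'] (min_width=11, slack=3)
Line 3: ['dust', 'metal'] (min_width=10, slack=4)
Line 4: ['soft', 'tomato'] (min_width=11, slack=3)
Line 5: ['laser', 'happy'] (min_width=11, slack=3)
Line 6: ['bedroom'] (min_width=7, slack=7)
Line 7: ['developer', 'all'] (min_width=13, slack=1)
Line 8: ['rock', 'language'] (min_width=13, slack=1)
Line 9: ['tree'] (min_width=4, slack=10)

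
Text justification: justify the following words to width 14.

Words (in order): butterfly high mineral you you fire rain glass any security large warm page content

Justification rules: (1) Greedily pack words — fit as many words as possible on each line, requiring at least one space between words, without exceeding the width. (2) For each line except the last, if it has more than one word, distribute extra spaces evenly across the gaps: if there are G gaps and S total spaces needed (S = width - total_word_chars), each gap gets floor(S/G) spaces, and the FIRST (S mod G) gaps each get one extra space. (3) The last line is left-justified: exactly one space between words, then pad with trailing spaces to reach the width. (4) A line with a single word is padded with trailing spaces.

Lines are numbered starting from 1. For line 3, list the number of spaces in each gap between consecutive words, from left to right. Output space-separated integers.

Answer: 2 1

Derivation:
Line 1: ['butterfly', 'high'] (min_width=14, slack=0)
Line 2: ['mineral', 'you'] (min_width=11, slack=3)
Line 3: ['you', 'fire', 'rain'] (min_width=13, slack=1)
Line 4: ['glass', 'any'] (min_width=9, slack=5)
Line 5: ['security', 'large'] (min_width=14, slack=0)
Line 6: ['warm', 'page'] (min_width=9, slack=5)
Line 7: ['content'] (min_width=7, slack=7)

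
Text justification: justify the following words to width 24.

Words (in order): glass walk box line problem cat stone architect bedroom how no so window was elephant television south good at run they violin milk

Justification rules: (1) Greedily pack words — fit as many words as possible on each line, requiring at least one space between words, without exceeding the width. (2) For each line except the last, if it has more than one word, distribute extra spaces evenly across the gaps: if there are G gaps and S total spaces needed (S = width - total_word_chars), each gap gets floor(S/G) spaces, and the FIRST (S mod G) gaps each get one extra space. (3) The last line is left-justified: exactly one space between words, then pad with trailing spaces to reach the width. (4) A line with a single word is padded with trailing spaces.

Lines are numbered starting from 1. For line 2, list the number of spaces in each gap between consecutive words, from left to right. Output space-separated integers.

Line 1: ['glass', 'walk', 'box', 'line'] (min_width=19, slack=5)
Line 2: ['problem', 'cat', 'stone'] (min_width=17, slack=7)
Line 3: ['architect', 'bedroom', 'how', 'no'] (min_width=24, slack=0)
Line 4: ['so', 'window', 'was', 'elephant'] (min_width=22, slack=2)
Line 5: ['television', 'south', 'good', 'at'] (min_width=24, slack=0)
Line 6: ['run', 'they', 'violin', 'milk'] (min_width=20, slack=4)

Answer: 5 4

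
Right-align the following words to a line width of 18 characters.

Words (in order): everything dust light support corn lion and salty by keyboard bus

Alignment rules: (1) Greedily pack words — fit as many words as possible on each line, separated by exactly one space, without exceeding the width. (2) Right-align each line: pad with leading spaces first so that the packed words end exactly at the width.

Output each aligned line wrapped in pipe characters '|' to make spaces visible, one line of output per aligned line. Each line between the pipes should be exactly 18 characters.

Line 1: ['everything', 'dust'] (min_width=15, slack=3)
Line 2: ['light', 'support', 'corn'] (min_width=18, slack=0)
Line 3: ['lion', 'and', 'salty', 'by'] (min_width=17, slack=1)
Line 4: ['keyboard', 'bus'] (min_width=12, slack=6)

Answer: |   everything dust|
|light support corn|
| lion and salty by|
|      keyboard bus|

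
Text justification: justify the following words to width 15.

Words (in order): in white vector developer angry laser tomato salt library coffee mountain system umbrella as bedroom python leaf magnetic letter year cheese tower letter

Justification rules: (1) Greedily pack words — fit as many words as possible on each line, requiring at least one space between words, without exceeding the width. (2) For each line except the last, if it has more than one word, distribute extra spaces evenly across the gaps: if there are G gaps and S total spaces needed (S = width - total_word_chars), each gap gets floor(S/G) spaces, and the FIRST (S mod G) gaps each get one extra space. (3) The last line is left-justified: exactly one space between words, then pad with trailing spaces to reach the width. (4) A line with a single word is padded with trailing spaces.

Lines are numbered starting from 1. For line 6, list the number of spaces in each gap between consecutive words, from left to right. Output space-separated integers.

Line 1: ['in', 'white', 'vector'] (min_width=15, slack=0)
Line 2: ['developer', 'angry'] (min_width=15, slack=0)
Line 3: ['laser', 'tomato'] (min_width=12, slack=3)
Line 4: ['salt', 'library'] (min_width=12, slack=3)
Line 5: ['coffee', 'mountain'] (min_width=15, slack=0)
Line 6: ['system', 'umbrella'] (min_width=15, slack=0)
Line 7: ['as', 'bedroom'] (min_width=10, slack=5)
Line 8: ['python', 'leaf'] (min_width=11, slack=4)
Line 9: ['magnetic', 'letter'] (min_width=15, slack=0)
Line 10: ['year', 'cheese'] (min_width=11, slack=4)
Line 11: ['tower', 'letter'] (min_width=12, slack=3)

Answer: 1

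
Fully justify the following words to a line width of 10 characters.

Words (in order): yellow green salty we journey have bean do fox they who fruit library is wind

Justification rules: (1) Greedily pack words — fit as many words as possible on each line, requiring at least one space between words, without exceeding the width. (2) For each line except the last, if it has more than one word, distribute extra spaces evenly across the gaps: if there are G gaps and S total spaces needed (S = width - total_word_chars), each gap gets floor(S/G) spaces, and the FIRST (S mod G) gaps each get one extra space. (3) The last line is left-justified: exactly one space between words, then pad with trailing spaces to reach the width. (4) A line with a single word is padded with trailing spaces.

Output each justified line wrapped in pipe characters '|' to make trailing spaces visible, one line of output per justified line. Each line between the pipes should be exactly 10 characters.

Line 1: ['yellow'] (min_width=6, slack=4)
Line 2: ['green'] (min_width=5, slack=5)
Line 3: ['salty', 'we'] (min_width=8, slack=2)
Line 4: ['journey'] (min_width=7, slack=3)
Line 5: ['have', 'bean'] (min_width=9, slack=1)
Line 6: ['do', 'fox'] (min_width=6, slack=4)
Line 7: ['they', 'who'] (min_width=8, slack=2)
Line 8: ['fruit'] (min_width=5, slack=5)
Line 9: ['library', 'is'] (min_width=10, slack=0)
Line 10: ['wind'] (min_width=4, slack=6)

Answer: |yellow    |
|green     |
|salty   we|
|journey   |
|have  bean|
|do     fox|
|they   who|
|fruit     |
|library is|
|wind      |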